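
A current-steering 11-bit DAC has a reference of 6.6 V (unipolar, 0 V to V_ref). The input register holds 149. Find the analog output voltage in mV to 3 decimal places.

LSB = 6.6 V / 2^11 = 3.223 mV.
V_out = 0 + 149 × 0.00322266 V = 0.480176 V.
= 480.176 mV.

480.176 mV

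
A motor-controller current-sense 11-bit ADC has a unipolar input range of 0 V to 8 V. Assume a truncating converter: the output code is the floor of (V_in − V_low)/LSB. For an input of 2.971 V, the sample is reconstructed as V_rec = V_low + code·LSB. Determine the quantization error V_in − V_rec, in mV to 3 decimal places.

One LSB is 8 V / 2048 = 3.906 mV.
(2.971 − 0)/0.00390625 = 760.5760; ⌊·⌋ gives code 760.
Code 760 maps back to 0 + 760×0.00390625 V = 2.96875 V.
V_in − V_rec = 0.00225 V = 2.250 mV.

2.250 mV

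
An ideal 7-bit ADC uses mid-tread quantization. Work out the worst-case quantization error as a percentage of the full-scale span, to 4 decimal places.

0.3906 %

Rounding → worst-case error = ½ LSB = V_FS/2^8, so 100/256 = 0.390625 % of full scale.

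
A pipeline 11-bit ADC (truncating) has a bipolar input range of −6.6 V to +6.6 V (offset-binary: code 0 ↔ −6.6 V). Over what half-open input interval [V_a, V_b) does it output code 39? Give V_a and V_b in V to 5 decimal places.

[-6.34863 V, -6.34219 V)

LSB = 13.2/2^11 = 6.445 mV.
V_a = V_low + 39·LSB = -6.34863 V; V_b = V_low + 40·LSB = -6.34219 V.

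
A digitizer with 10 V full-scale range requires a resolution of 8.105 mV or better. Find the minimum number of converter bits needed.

11 bits

Number of steps required ≥ 10 V / 8.105 mV = 1233.81.
Need 2^N ≥ 1233.81; 2^10 = 1024, 2^11 = 2048.
Minimum N = 11.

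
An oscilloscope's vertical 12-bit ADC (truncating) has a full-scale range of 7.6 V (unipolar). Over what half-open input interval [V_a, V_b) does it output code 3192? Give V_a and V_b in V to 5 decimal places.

LSB = 7.6/2^12 = 1.855 mV.
V_a = V_low + 3192·LSB = 5.92266 V; V_b = V_low + 3193·LSB = 5.92451 V.

[5.92266 V, 5.92451 V)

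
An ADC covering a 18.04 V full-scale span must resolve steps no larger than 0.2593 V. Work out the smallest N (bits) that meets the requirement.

Number of steps required ≥ 18.04 V / 0.2593 V = 69.57.
Need 2^N ≥ 69.57; 2^6 = 64, 2^7 = 128.
Minimum N = 7.

7 bits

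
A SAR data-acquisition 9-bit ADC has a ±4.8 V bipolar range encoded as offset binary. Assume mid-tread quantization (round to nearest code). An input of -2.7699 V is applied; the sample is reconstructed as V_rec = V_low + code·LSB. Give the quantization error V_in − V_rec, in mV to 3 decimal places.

LSB = 9.6/2^9 = 18.750 mV.
(-2.7699 − (−4.8))/0.01875 = 108.2720; round gives code 108.
Code 108 maps back to (−4.8) + 108×0.01875 V = -2.775 V.
Difference: 0.0051 V → 5.100 mV.

5.100 mV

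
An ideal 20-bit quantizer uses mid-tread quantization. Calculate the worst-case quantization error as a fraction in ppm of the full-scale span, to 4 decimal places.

0.4768 ppm

Rounding → worst-case error = ½ LSB = V_FS/2^21, so 1e+06/2097152 = 0.476837 ppm of full scale.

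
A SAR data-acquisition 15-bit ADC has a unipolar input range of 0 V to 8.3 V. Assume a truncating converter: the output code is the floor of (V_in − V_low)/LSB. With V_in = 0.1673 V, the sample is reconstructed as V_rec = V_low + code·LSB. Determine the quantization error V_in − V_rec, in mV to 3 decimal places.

One LSB is 8.3 V / 32768 = 253.30 µV.
(0.1673 − 0)/0.000253296 = 660.4923; ⌊·⌋ gives code 660.
Reconstructed: 0.16717529 V.
Error = 0.1673 − 0.16717529 = 0.000124707 V = 0.125 mV.

0.125 mV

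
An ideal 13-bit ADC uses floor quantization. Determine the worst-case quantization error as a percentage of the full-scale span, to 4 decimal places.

Truncating → worst-case error = 1 LSB = V_FS/2^13, so 100/8192 = 0.012207 % of full scale.

0.0122 %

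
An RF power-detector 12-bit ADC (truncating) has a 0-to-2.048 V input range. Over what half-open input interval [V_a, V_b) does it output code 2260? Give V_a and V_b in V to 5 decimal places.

[1.13000 V, 1.13050 V)

LSB = 2.048/2^12 = 0.500 mV.
V_a = V_low + 2260·LSB = 1.13 V; V_b = V_low + 2261·LSB = 1.1305 V.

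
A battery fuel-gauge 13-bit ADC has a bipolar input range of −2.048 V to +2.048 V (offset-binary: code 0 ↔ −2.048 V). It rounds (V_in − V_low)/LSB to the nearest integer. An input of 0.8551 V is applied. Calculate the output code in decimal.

With 8192 levels over 4.096 V, one step is 0.500 mV.
(V_in − V_low)/LSB = (0.8551 − (−2.048)) / 0.0005 = 5806.200.
Round → code 5806.

code 5806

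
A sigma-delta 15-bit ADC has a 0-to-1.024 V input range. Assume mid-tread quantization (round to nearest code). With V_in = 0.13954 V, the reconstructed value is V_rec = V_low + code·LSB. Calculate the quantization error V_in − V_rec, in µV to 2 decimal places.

Step size: 1.024 V ÷ 2^15 = 31.25 µV.
(0.13954 − 0)/3.125e-05 = 4465.2800; round gives code 4465.
Reconstructed: 0.13953125 V.
Difference: 8.75e-06 V → 8.75 µV.

8.75 µV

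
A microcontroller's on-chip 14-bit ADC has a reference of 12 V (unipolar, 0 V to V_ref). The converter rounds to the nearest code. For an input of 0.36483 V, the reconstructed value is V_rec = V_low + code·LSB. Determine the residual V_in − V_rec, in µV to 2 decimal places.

83.91 µV

Step size: 12 V ÷ 2^14 = 0.732 mV.
(V_in − V_low)/LSB = (0.36483 − 0)/0.000732422 = 498.1146 → code 498 (round).
Reconstructed: 0.36474609 V.
V_in − V_rec = 8.39062e-05 V = 83.91 µV.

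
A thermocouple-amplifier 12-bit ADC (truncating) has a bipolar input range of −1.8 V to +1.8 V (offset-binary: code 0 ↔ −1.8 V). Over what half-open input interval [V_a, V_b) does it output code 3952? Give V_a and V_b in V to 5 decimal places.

[1.67344 V, 1.67432 V)

LSB = 3.6/2^12 = 0.879 mV.
V_a = V_low + 3952·LSB = 1.67344 V; V_b = V_low + 3953·LSB = 1.67432 V.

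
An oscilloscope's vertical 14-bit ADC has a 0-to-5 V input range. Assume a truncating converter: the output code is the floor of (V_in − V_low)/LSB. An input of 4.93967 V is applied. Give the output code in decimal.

LSB = 5 V / 16384 = 305.18 µV.
Input sits at 16186.311 steps above V_low.
Floor → code 16186.

code 16186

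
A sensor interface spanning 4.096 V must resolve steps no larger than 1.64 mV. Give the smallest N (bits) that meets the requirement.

12 bits

Number of steps required ≥ 4.096 V / 1.64 mV = 2497.56.
Need 2^N ≥ 2497.56; 2^11 = 2048, 2^12 = 4096.
Minimum N = 12.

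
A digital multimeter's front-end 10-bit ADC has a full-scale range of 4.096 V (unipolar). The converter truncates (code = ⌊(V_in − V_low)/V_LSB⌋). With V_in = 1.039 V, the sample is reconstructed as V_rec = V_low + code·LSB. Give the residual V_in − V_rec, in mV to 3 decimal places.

3.000 mV

LSB = 4.096/2^10 = 4.000 mV.
Scaled input = 259.7500 LSBs, so code = 259.
Code 259 maps back to 0 + 259×0.004 V = 1.036 V.
Error = 1.039 − 1.036 = 0.003 V = 3.000 mV.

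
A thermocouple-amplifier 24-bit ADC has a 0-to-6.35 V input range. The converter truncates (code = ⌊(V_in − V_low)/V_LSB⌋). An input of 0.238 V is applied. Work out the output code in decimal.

code 628815

Full-scale span = 6.35 V; LSB = 6.35/2^24 = 0.38 µV.
(0.238 − 0) / 3.78489e-07 = 628815.340 LSBs.
Floor → code 628815.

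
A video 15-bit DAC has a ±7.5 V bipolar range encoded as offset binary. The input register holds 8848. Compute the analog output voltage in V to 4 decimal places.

-3.4497 V

LSB = 15 V / 2^15 = 457.76 µV.
V_out = (−7.5) + 8848 × 0.000457764 V = -3.44971 V.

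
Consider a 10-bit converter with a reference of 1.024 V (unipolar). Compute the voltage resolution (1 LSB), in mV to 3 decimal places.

1.000 mV

Full-scale span = 1.024 V.
LSB = 1.024 / 2^10 = 1.024 / 1024 = 0.001 V = 1.000 mV.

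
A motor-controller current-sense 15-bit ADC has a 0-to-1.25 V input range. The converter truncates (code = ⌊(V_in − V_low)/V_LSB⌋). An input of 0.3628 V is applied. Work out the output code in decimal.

Full-scale span = 1.25 V; LSB = 1.25/2^15 = 38.15 µV.
(V_in − V_low)/LSB = (0.3628 − 0) / 3.8147e-05 = 9510.584.
Floor → code 9510.

code 9510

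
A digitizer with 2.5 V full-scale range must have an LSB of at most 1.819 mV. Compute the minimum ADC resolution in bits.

11 bits

Number of steps required ≥ 2.5 V / 1.819 mV = 1374.38.
Need 2^N ≥ 1374.38; 2^10 = 1024, 2^11 = 2048.
Minimum N = 11.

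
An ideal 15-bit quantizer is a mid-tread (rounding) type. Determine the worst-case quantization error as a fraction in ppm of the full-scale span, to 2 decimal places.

15.26 ppm

Rounding → worst-case error = ½ LSB = V_FS/2^16, so 1e+06/65536 = 15.2588 ppm of full scale.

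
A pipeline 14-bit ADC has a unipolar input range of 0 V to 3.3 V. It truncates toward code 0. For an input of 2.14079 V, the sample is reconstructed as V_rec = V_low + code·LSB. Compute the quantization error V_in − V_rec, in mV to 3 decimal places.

Step size: 3.3 V ÷ 2^14 = 201.42 µV.
(2.14079 − 0)/0.000201416 = 10628.6980; ⌊·⌋ gives code 10628.
Reconstructed: 2.1406494 V.
V_in − V_rec = 0.000140586 V = 0.141 mV.

0.141 mV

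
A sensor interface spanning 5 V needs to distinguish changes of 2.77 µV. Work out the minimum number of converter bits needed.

Number of steps required ≥ 5 V / 2.77 µV = 1805054.15.
Need 2^N ≥ 1805054.15; 2^20 = 1048576, 2^21 = 2097152.
Minimum N = 21.

21 bits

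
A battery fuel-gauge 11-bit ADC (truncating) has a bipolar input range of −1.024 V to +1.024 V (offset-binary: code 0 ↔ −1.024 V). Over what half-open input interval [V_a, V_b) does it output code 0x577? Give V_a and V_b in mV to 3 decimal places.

[375.000 mV, 376.000 mV)

LSB = 2.048/2^11 = 1.000 mV.
Code 0x577 = 1399 decimal.
V_a = V_low + 1399·LSB = 0.375 V; V_b = V_low + 1400·LSB = 0.376 V.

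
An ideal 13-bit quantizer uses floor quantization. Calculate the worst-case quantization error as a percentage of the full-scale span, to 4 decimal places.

0.0122 %

Truncating → worst-case error = 1 LSB = V_FS/2^13, so 100/8192 = 0.012207 % of full scale.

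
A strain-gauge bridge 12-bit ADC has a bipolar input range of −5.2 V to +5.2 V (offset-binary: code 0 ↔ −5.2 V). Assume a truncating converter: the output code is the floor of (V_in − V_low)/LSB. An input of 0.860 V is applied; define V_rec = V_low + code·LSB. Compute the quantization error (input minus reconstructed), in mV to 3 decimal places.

One LSB is 10.4 V / 4096 = 2.539 mV.
(V_in − V_low)/LSB = (0.860 − (−5.2))/0.00253906 = 2386.7077 → code 2386 (floor).
Reconstructed: 0.85820312 V.
Error = 0.860 − 0.85820312 = 0.00179688 V = 1.797 mV.

1.797 mV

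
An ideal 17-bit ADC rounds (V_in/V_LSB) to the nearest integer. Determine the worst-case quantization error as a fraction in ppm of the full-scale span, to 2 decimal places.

3.81 ppm

Rounding → worst-case error = ½ LSB = V_FS/2^18, so 1e+06/262144 = 3.8147 ppm of full scale.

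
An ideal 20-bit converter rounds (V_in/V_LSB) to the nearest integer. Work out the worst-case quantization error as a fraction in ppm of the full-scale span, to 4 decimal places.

Rounding → worst-case error = ½ LSB = V_FS/2^21, so 1e+06/2097152 = 0.476837 ppm of full scale.

0.4768 ppm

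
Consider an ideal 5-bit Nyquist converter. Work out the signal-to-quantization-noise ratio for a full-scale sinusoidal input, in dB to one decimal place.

SNR ≈ 6.02·N + 1.76 dB = 6.02·5 + 1.76 = 31.86 dB.

31.9 dB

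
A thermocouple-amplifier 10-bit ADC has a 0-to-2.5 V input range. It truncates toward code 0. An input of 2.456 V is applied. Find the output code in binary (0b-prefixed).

LSB = 2.5 V / 1024 = 2.441 mV.
Input sits at 1005.978 steps above V_low.
⌊·⌋(1005.978) = 1005.
In binary (0b-prefixed): 0b1111101101.

code 0b1111101101 (decimal 1005)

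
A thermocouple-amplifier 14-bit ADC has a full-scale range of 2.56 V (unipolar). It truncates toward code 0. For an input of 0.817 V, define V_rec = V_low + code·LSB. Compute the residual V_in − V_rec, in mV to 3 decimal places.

0.125 mV

One LSB is 2.56 V / 16384 = 156.25 µV.
Scaled input = 5228.8000 LSBs, so code = 5228.
Code 5228 maps back to 0 + 5228×0.00015625 V = 0.816875 V.
V_in − V_rec = 0.000125 V = 0.125 mV.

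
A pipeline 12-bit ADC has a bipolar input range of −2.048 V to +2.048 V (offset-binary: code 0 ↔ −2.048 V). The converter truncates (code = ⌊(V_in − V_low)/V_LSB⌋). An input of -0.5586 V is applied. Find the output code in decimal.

LSB = 4.096 V / 4096 = 1.000 mV.
(-0.5586 − (−2.048)) / 0.001 = 1489.400 LSBs.
So the output code is 1489.

code 1489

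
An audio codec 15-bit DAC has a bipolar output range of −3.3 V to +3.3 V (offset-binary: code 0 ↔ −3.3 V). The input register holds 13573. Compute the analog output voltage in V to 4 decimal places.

LSB = 6.6 V / 2^15 = 201.42 µV.
V_out = (−3.3) + 13573 × 0.000201416 V = -0.56618 V.

-0.5662 V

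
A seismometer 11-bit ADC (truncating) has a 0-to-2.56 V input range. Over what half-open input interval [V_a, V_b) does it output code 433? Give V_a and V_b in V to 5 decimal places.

[0.54125 V, 0.54250 V)

LSB = 2.56/2^11 = 1.250 mV.
V_a = V_low + 433·LSB = 0.54125 V; V_b = V_low + 434·LSB = 0.5425 V.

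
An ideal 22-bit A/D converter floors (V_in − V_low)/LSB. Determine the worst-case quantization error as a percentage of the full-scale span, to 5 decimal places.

0.00002 %

Truncating → worst-case error = 1 LSB = V_FS/2^22, so 100/4194304 = 2.38419e-05 % of full scale.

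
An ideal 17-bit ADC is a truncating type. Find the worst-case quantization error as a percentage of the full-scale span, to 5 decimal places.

0.00076 %

Truncating → worst-case error = 1 LSB = V_FS/2^17, so 100/131072 = 0.000762939 % of full scale.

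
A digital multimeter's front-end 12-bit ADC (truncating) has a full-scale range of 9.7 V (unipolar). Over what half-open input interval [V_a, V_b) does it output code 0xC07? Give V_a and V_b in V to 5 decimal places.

[7.29158 V, 7.29395 V)

LSB = 9.7/2^12 = 2.368 mV.
Code 0xC07 = 3079 decimal.
V_a = V_low + 3079·LSB = 7.29158 V; V_b = V_low + 3080·LSB = 7.29395 V.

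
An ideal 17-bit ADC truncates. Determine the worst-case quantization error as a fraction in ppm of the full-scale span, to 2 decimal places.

7.63 ppm

Truncating → worst-case error = 1 LSB = V_FS/2^17, so 1e+06/131072 = 7.62939 ppm of full scale.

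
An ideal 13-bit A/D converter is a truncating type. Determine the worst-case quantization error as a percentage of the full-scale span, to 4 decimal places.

0.0122 %

Truncating → worst-case error = 1 LSB = V_FS/2^13, so 100/8192 = 0.012207 % of full scale.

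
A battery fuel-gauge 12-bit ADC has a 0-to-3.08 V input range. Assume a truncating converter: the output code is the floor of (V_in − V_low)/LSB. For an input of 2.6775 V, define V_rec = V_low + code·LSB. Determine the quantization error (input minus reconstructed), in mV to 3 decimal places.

Step size: 3.08 V ÷ 2^12 = 0.752 mV.
(2.6775 − 0)/0.000751953 = 3560.7273; ⌊·⌋ gives code 3560.
Code 3560 maps back to 0 + 3560×0.000751953 V = 2.6769531 V.
Difference: 0.000546875 V → 0.547 mV.

0.547 mV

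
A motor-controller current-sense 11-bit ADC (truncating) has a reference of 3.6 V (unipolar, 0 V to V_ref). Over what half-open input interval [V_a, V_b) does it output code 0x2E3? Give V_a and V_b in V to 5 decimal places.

LSB = 3.6/2^11 = 1.758 mV.
Code 0x2E3 = 739 decimal.
V_a = V_low + 739·LSB = 1.29902 V; V_b = V_low + 740·LSB = 1.30078 V.

[1.29902 V, 1.30078 V)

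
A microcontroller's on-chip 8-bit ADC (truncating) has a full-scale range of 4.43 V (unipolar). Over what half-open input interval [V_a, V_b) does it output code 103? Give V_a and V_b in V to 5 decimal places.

LSB = 4.43/2^8 = 17.305 mV.
V_a = V_low + 103·LSB = 1.78238 V; V_b = V_low + 104·LSB = 1.79969 V.

[1.78238 V, 1.79969 V)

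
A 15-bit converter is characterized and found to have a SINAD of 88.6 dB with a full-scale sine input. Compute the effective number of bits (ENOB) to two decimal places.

14.43 bits

ENOB = (SINAD − 1.76) / 6.02 = (88.6 − 1.76)/6.02 = 14.425.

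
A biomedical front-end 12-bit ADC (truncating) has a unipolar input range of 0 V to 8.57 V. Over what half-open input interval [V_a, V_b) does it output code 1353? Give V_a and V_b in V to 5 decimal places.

LSB = 8.57/2^12 = 2.092 mV.
V_a = V_low + 1353·LSB = 2.83086 V; V_b = V_low + 1354·LSB = 2.83295 V.

[2.83086 V, 2.83295 V)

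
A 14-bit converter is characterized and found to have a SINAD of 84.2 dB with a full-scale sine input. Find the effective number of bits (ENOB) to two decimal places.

ENOB = (SINAD − 1.76) / 6.02 = (84.2 − 1.76)/6.02 = 13.694.

13.69 bits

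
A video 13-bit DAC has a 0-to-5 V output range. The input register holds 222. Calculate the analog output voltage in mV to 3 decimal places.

LSB = 5 V / 2^13 = 0.610 mV.
V_out = 0 + 222 × 0.000610352 V = 0.135498 V.
= 135.498 mV.

135.498 mV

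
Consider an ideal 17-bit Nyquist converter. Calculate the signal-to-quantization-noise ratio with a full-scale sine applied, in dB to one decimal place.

104.1 dB

SNR ≈ 6.02·N + 1.76 dB = 6.02·17 + 1.76 = 104.10 dB.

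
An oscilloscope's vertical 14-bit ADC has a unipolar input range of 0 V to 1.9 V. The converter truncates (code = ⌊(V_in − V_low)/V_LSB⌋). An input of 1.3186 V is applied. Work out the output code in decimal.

Full-scale span = 1.9 V; LSB = 1.9/2^14 = 115.97 µV.
Input sits at 11370.496 steps above V_low.
⌊·⌋(11370.496) = 11370.

code 11370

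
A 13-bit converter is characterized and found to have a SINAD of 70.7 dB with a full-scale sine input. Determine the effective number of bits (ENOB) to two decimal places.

ENOB = (SINAD − 1.76) / 6.02 = (70.7 − 1.76)/6.02 = 11.452.

11.45 bits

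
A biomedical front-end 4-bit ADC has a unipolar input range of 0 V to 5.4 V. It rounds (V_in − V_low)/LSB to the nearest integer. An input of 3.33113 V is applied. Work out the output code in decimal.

code 10

With 16 levels over 5.4 V, one step is 337.500 mV.
Input sits at 9.870 steps above V_low.
So the output code is 10.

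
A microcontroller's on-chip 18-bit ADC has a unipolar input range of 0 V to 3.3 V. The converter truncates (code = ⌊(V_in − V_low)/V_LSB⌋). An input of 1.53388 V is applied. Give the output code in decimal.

With 262144 levels over 3.3 V, one step is 12.59 µV.
Input sits at 121847.709 steps above V_low.
Floor → code 121847.

code 121847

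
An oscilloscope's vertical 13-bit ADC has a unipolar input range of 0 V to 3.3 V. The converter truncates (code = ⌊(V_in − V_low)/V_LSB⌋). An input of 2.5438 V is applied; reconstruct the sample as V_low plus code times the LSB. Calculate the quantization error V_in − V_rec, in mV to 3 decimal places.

One LSB is 3.3 V / 8192 = 402.83 µV.
(V_in − V_low)/LSB = (2.5438 − 0)/0.000402832 = 6314.7908 → code 6314 (floor).
Code 6314 maps back to 0 + 6314×0.000402832 V = 2.5434814 V.
Error = 2.5438 − 2.5434814 = 0.000318555 V = 0.319 mV.

0.319 mV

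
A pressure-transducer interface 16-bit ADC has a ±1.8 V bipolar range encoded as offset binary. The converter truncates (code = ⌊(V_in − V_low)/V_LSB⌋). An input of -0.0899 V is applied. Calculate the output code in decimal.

code 31131

With 65536 levels over 3.6 V, one step is 54.93 µV.
Input sits at 31131.420 steps above V_low.
⌊·⌋(31131.420) = 31131.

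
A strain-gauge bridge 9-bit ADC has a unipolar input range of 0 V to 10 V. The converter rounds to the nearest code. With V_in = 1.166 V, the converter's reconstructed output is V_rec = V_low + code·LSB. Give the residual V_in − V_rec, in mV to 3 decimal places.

-5.875 mV

One LSB is 10 V / 512 = 19.531 mV.
(1.166 − 0)/0.0195312 = 59.6992; round gives code 60.
Reconstructed: 1.171875 V.
V_in − V_rec = -0.005875 V = -5.875 mV.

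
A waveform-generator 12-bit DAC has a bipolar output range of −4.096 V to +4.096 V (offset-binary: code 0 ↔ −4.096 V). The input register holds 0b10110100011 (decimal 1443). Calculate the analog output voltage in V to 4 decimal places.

-1.2100 V

LSB = 8.192 V / 2^12 = 2.000 mV.
Code 0b10110100011 = 1443 decimal.
V_out = (−4.096) + 1443 × 0.002 V = -1.21 V.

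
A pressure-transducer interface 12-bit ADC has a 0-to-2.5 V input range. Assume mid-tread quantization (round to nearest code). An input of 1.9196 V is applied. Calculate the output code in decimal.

Full-scale span = 2.5 V; LSB = 2.5/2^12 = 0.610 mV.
Input sits at 3145.073 steps above V_low.
So the output code is 3145.

code 3145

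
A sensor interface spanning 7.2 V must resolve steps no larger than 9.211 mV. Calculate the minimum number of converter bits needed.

10 bits

Number of steps required ≥ 7.2 V / 9.211 mV = 781.67.
Need 2^N ≥ 781.67; 2^9 = 512, 2^10 = 1024.
Minimum N = 10.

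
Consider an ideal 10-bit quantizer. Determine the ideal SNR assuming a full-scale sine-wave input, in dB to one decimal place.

SNR ≈ 6.02·N + 1.76 dB = 6.02·10 + 1.76 = 61.96 dB.

62.0 dB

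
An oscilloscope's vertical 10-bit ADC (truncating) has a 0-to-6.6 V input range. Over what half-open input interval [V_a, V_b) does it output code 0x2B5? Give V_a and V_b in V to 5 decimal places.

LSB = 6.6/2^10 = 6.445 mV.
Code 0x2B5 = 693 decimal.
V_a = V_low + 693·LSB = 4.4666 V; V_b = V_low + 694·LSB = 4.47305 V.

[4.46660 V, 4.47305 V)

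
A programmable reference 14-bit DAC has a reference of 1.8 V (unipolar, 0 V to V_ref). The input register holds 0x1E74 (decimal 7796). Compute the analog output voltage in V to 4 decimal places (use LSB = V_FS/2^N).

0.8565 V

LSB = 1.8 V / 2^14 = 109.86 µV.
Code 0x1E74 = 7796 decimal.
V_out = 0 + 7796 × 0.000109863 V = 0.856494 V.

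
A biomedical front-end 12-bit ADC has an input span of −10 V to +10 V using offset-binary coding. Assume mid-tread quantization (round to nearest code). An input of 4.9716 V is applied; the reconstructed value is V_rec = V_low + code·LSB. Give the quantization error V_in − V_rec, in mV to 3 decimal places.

One LSB is 20 V / 4096 = 4.883 mV.
Scaled input = 3066.1837 LSBs, so code = 3066.
Reconstructed: 4.9707031 V.
V_in − V_rec = 0.000896875 V = 0.897 mV.

0.897 mV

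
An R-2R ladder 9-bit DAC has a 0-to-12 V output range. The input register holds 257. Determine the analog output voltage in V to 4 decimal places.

LSB = 12 V / 2^9 = 23.438 mV.
V_out = 0 + 257 × 0.0234375 V = 6.02344 V.

6.0234 V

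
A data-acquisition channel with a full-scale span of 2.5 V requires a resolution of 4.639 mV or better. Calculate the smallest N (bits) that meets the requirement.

Number of steps required ≥ 2.5 V / 4.639 mV = 538.91.
Need 2^N ≥ 538.91; 2^9 = 512, 2^10 = 1024.
Minimum N = 10.

10 bits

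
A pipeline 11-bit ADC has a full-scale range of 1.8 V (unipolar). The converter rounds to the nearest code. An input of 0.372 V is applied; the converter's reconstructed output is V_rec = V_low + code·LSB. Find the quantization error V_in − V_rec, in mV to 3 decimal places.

0.223 mV

LSB = 1.8/2^11 = 0.879 mV.
(V_in − V_low)/LSB = (0.372 − 0)/0.000878906 = 423.2533 → code 423 (round).
Reconstructed: 0.37177734 V.
V_in − V_rec = 0.000222656 V = 0.223 mV.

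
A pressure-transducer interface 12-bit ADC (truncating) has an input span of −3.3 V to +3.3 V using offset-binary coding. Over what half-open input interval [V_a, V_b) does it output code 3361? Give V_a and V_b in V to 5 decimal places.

[2.11567 V, 2.11729 V)

LSB = 6.6/2^12 = 1.611 mV.
V_a = V_low + 3361·LSB = 2.11567 V; V_b = V_low + 3362·LSB = 2.11729 V.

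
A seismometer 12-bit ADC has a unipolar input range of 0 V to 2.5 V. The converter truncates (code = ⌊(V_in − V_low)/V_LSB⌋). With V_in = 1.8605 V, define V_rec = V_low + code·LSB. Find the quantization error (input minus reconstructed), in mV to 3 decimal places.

LSB = 2.5/2^12 = 0.610 mV.
(1.8605 − 0)/0.000610352 = 3048.2432; ⌊·⌋ gives code 3048.
Reconstructed: 1.8603516 V.
Difference: 0.000148437 V → 0.148 mV.

0.148 mV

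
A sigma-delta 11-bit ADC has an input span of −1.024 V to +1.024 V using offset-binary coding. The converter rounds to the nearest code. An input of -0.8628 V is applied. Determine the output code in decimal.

Full-scale span = 2.048 V; LSB = 2.048/2^11 = 1.000 mV.
(V_in − V_low)/LSB = (-0.8628 − (−1.024)) / 0.001 = 161.200.
So the output code is 161.

code 161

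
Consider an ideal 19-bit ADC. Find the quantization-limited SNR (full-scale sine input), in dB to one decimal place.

116.1 dB

SNR ≈ 6.02·N + 1.76 dB = 6.02·19 + 1.76 = 116.14 dB.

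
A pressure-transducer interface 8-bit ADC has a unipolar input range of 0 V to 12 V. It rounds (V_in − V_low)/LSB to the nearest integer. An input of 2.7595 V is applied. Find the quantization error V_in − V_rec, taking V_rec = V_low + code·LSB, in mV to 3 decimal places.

LSB = 12/2^8 = 46.875 mV.
(V_in − V_low)/LSB = (2.7595 − 0)/0.046875 = 58.8693 → code 59 (round).
Code 59 maps back to 0 + 59×0.046875 V = 2.765625 V.
Error = 2.7595 − 2.765625 = -0.006125 V = -6.125 mV.

-6.125 mV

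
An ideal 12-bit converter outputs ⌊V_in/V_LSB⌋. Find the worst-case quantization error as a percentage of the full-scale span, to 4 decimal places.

0.0244 %

Truncating → worst-case error = 1 LSB = V_FS/2^12, so 100/4096 = 0.0244141 % of full scale.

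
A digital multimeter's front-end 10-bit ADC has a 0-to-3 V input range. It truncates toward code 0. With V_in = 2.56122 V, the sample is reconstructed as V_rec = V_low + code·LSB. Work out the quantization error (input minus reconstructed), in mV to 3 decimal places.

0.673 mV

LSB = 3/2^10 = 2.930 mV.
Scaled input = 874.2298 LSBs, so code = 874.
Code 874 maps back to 0 + 874×0.00292969 V = 2.5605469 V.
Error = 2.56122 − 2.5605469 = 0.000673125 V = 0.673 mV.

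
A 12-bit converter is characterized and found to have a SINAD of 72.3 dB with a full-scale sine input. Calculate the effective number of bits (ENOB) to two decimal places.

11.72 bits

ENOB = (SINAD − 1.76) / 6.02 = (72.3 − 1.76)/6.02 = 11.718.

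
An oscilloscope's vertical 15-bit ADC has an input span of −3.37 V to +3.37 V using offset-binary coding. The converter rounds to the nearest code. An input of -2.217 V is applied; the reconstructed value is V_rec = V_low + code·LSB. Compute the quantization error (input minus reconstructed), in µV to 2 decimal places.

-89.60 µV

Step size: 6.74 V ÷ 2^15 = 205.69 µV.
(V_in − V_low)/LSB = (-2.217 − (−3.37))/0.000205688 = 5605.5644 → code 5606 (round).
Code 5606 maps back to (−3.37) + 5606×0.000205688 V = -2.2169104 V.
Error = -2.217 − (−2.2169104) = -8.95996e-05 V = -89.60 µV.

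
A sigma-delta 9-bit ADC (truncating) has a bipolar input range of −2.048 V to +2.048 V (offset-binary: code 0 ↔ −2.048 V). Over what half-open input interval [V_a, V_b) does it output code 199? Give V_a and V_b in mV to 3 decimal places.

LSB = 4.096/2^9 = 8.000 mV.
V_a = V_low + 199·LSB = -0.456 V; V_b = V_low + 200·LSB = -0.448 V.

[-456.000 mV, -448.000 mV)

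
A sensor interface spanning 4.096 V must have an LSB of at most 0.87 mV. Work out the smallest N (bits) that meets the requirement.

13 bits

Number of steps required ≥ 4.096 V / 0.87 mV = 4708.05.
Need 2^N ≥ 4708.05; 2^12 = 4096, 2^13 = 8192.
Minimum N = 13.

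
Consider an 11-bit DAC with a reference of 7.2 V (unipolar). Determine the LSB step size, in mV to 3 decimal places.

3.516 mV

Full-scale span = 7.2 V.
LSB = 7.2 / 2^11 = 7.2 / 2048 = 0.00351563 V = 3.516 mV.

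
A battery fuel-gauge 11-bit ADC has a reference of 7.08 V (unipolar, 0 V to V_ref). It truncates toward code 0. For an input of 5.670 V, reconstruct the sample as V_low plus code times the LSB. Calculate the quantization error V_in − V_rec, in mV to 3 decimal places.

0.469 mV

LSB = 7.08/2^11 = 3.457 mV.
Scaled input = 1640.1356 LSBs, so code = 1640.
V_rec = 0 + 1640·0.00345703 = 5.6695313 V.
Difference: 0.00046875 V → 0.469 mV.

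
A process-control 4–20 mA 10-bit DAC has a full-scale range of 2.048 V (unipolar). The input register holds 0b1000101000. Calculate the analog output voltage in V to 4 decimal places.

LSB = 2.048 V / 2^10 = 2.000 mV.
Code 0b1000101000 = 552 decimal.
V_out = 0 + 552 × 0.002 V = 1.104 V.

1.1040 V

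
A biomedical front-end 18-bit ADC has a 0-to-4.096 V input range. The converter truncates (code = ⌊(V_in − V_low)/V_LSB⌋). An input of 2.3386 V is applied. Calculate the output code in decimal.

With 262144 levels over 4.096 V, one step is 15.62 µV.
(2.3386 − 0) / 1.5625e-05 = 149670.400 LSBs.
So the output code is 149670.

code 149670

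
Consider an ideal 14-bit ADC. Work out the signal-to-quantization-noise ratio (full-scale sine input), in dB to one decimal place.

86.0 dB

SNR ≈ 6.02·N + 1.76 dB = 6.02·14 + 1.76 = 86.04 dB.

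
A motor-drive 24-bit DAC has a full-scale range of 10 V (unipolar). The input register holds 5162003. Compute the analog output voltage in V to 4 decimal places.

3.0768 V

LSB = 10 V / 2^24 = 0.60 µV.
V_out = 0 + 5162003 × 5.96046e-07 V = 3.07679 V.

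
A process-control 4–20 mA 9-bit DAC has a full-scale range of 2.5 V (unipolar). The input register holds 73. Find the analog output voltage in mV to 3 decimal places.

356.445 mV

LSB = 2.5 V / 2^9 = 4.883 mV.
V_out = 0 + 73 × 0.00488281 V = 0.356445 V.
= 356.445 mV.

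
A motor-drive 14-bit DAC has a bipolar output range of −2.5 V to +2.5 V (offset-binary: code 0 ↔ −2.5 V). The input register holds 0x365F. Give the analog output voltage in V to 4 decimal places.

LSB = 5 V / 2^14 = 305.18 µV.
Code 0x365F = 13919 decimal.
V_out = (−2.5) + 13919 × 0.000305176 V = 1.74774 V.

1.7477 V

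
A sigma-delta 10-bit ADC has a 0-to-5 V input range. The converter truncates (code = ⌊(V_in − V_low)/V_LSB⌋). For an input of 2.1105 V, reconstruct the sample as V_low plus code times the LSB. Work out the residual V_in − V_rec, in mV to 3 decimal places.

LSB = 5/2^10 = 4.883 mV.
(V_in − V_low)/LSB = (2.1105 − 0)/0.00488281 = 432.2304 → code 432 (floor).
V_rec = 0 + 432·0.00488281 = 2.109375 V.
Difference: 0.001125 V → 1.125 mV.

1.125 mV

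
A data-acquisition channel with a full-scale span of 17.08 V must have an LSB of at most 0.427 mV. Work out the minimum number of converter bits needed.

Number of steps required ≥ 17.08 V / 0.427 mV = 40000.00.
Need 2^N ≥ 40000.00; 2^15 = 32768, 2^16 = 65536.
Minimum N = 16.

16 bits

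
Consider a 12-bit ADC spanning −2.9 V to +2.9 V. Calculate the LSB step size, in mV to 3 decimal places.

1.416 mV

Full-scale span = 5.8 V.
LSB = 5.8 / 2^12 = 5.8 / 4096 = 0.00141602 V = 1.416 mV.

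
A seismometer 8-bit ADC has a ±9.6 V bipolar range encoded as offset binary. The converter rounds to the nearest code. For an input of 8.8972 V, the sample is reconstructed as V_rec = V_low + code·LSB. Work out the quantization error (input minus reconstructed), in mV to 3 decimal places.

-27.800 mV

Step size: 19.2 V ÷ 2^8 = 75.000 mV.
Scaled input = 246.6293 LSBs, so code = 247.
Reconstructed: 8.925 V.
V_in − V_rec = -0.0278 V = -27.800 mV.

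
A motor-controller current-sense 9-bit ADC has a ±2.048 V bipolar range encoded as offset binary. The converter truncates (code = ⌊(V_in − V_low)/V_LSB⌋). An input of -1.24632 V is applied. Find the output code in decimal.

LSB = 4.096 V / 512 = 8.000 mV.
(V_in − V_low)/LSB = (-1.24632 − (−2.048)) / 0.008 = 100.210.
Floor → code 100.

code 100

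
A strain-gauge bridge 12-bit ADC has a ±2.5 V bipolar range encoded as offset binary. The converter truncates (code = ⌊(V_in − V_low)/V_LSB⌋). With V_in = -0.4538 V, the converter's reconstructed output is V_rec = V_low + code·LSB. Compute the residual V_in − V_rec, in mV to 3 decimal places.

Step size: 5 V ÷ 2^12 = 1.221 mV.
(-0.4538 − (−2.5))/0.0012207 = 1676.2470; ⌊·⌋ gives code 1676.
Reconstructed: -0.45410156 V.
V_in − V_rec = 0.000301563 V = 0.302 mV.

0.302 mV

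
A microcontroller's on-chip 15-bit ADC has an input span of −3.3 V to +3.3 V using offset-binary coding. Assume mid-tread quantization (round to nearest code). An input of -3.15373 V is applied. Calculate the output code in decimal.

Full-scale span = 6.6 V; LSB = 6.6/2^15 = 201.42 µV.
(-3.15373 − (−3.3)) / 0.000201416 = 726.208 LSBs.
round(726.208) = 726.

code 726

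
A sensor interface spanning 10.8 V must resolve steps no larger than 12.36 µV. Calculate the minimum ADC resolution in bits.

Number of steps required ≥ 10.8 V / 12.36 µV = 873786.41.
Need 2^N ≥ 873786.41; 2^19 = 524288, 2^20 = 1048576.
Minimum N = 20.

20 bits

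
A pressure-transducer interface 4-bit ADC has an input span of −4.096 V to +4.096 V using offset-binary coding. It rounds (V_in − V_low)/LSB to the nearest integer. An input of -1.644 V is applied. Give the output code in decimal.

code 5

LSB = 8.192 V / 16 = 0.5120 V.
(V_in − V_low)/LSB = (-1.644 − (−4.096)) / 0.512 = 4.789.
Round → code 5.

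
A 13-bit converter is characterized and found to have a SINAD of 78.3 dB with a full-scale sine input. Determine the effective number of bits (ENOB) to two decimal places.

12.71 bits

ENOB = (SINAD − 1.76) / 6.02 = (78.3 − 1.76)/6.02 = 12.714.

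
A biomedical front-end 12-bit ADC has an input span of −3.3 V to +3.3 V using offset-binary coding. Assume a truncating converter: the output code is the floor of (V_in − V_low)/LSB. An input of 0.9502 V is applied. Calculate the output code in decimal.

code 2637

Full-scale span = 6.6 V; LSB = 6.6/2^12 = 1.611 mV.
Input sits at 2637.700 steps above V_low.
Floor → code 2637.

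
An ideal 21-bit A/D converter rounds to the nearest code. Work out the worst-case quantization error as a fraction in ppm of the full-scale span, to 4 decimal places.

Rounding → worst-case error = ½ LSB = V_FS/2^22, so 1e+06/4194304 = 0.238419 ppm of full scale.

0.2384 ppm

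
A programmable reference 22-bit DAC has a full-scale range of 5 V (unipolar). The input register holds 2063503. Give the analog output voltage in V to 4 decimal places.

2.4599 V

LSB = 5 V / 2^22 = 1.19 µV.
V_out = 0 + 2063503 × 1.19209e-06 V = 2.45989 V.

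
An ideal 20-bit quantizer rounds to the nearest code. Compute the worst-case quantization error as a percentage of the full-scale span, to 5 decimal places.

Rounding → worst-case error = ½ LSB = V_FS/2^21, so 100/2097152 = 4.76837e-05 % of full scale.

0.00005 %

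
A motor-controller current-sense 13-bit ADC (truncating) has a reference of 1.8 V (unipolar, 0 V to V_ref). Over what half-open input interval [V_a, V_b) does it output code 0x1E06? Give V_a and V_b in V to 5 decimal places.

[1.68882 V, 1.68904 V)

LSB = 1.8/2^13 = 219.73 µV.
Code 0x1E06 = 7686 decimal.
V_a = V_low + 7686·LSB = 1.68882 V; V_b = V_low + 7687·LSB = 1.68904 V.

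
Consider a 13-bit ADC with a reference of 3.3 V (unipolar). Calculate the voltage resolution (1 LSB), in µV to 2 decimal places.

Full-scale span = 3.3 V.
LSB = 3.3 / 2^13 = 3.3 / 8192 = 0.000402832 V = 402.83 µV.

402.83 µV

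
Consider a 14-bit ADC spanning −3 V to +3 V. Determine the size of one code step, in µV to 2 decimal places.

366.21 µV

Full-scale span = 6 V.
LSB = 6 / 2^14 = 6 / 16384 = 0.000366211 V = 366.21 µV.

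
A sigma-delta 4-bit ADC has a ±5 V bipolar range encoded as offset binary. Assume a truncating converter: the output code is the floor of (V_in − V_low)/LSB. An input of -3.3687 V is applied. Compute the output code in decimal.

code 2

LSB = 10 V / 16 = 0.6250 V.
(V_in − V_low)/LSB = (-3.3687 − (−5)) / 0.625 = 2.610.
Floor → code 2.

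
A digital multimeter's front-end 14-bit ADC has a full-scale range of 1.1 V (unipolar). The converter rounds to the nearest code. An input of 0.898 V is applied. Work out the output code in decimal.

Full-scale span = 1.1 V; LSB = 1.1/2^14 = 67.14 µV.
(0.898 − 0) / 6.71387e-05 = 13375.302 LSBs.
round(13375.302) = 13375.

code 13375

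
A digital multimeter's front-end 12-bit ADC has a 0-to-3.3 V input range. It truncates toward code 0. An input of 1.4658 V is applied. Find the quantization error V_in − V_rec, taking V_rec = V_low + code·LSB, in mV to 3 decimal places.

Step size: 3.3 V ÷ 2^12 = 0.806 mV.
(1.4658 − 0)/0.000805664 = 1819.3687; ⌊·⌋ gives code 1819.
Code 1819 maps back to 0 + 1819×0.000805664 V = 1.4655029 V.
Error = 1.4658 − 1.4655029 = 0.00029707 V = 0.297 mV.

0.297 mV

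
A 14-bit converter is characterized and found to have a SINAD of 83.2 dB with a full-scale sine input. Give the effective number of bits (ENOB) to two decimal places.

ENOB = (SINAD − 1.76) / 6.02 = (83.2 − 1.76)/6.02 = 13.528.

13.53 bits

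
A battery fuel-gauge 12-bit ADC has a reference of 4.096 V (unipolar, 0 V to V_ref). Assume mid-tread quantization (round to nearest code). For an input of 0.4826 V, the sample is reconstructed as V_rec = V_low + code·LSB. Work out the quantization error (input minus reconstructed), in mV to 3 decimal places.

-0.400 mV

One LSB is 4.096 V / 4096 = 1.000 mV.
(0.4826 − 0)/0.001 = 482.6000; round gives code 483.
Reconstructed: 0.483 V.
Error = 0.4826 − 0.483 = -0.0004 V = -0.400 mV.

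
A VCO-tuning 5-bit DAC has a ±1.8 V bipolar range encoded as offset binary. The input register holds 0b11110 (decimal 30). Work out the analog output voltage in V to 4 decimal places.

LSB = 3.6 V / 2^5 = 112.500 mV.
Code 0b11110 = 30 decimal.
V_out = (−1.8) + 30 × 0.1125 V = 1.575 V.

1.5750 V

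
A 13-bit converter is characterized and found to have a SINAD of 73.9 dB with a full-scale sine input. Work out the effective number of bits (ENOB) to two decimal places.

ENOB = (SINAD − 1.76) / 6.02 = (73.9 − 1.76)/6.02 = 11.983.

11.98 bits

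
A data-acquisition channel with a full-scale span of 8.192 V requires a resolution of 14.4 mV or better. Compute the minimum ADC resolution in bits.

Number of steps required ≥ 8.192 V / 14.4 mV = 568.89.
Need 2^N ≥ 568.89; 2^9 = 512, 2^10 = 1024.
Minimum N = 10.

10 bits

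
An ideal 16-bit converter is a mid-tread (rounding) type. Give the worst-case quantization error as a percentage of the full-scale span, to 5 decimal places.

0.00076 %

Rounding → worst-case error = ½ LSB = V_FS/2^17, so 100/131072 = 0.000762939 % of full scale.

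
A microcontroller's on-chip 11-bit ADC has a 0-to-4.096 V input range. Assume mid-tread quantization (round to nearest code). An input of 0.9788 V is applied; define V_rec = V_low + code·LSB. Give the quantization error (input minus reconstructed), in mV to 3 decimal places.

0.800 mV

One LSB is 4.096 V / 2048 = 2.000 mV.
Scaled input = 489.4000 LSBs, so code = 489.
V_rec = 0 + 489·0.002 = 0.978 V.
V_in − V_rec = 0.0008 V = 0.800 mV.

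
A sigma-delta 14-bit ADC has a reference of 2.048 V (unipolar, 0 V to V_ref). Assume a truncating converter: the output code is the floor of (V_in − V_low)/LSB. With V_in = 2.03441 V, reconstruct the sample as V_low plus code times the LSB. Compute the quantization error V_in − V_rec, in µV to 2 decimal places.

35.00 µV

LSB = 2.048/2^14 = 125.00 µV.
Scaled input = 16275.2800 LSBs, so code = 16275.
Reconstructed: 2.034375 V.
Error = 2.03441 − 2.034375 = 3.5e-05 V = 35.00 µV.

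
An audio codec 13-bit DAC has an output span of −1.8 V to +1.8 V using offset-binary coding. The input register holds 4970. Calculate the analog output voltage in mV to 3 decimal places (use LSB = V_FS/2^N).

384.082 mV

LSB = 3.6 V / 2^13 = 439.45 µV.
V_out = (−1.8) + 4970 × 0.000439453 V = 0.384082 V.
= 384.082 mV.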